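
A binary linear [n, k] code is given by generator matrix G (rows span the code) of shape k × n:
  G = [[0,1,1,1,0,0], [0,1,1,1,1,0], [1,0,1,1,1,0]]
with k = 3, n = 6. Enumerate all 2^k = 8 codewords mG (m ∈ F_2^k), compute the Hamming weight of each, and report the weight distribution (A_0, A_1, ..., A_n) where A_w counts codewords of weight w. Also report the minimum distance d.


Weight distribution: A_0 = 1, A_1 = 1, A_2 = 1, A_3 = 3, A_4 = 2. Minimum distance d = 1.

Enumerate all 2^3 = 8 messages m ∈ F_2^3.
For each, compute codeword c = mG in F_2^6, then tally its weight.
  m = 000 → c = 000000, weight = 0.
  m = 100 → c = 011100, weight = 3.
  m = 010 → c = 011110, weight = 4.
  m = 110 → c = 000010, weight = 1.
  m = 001 → c = 101110, weight = 4.
  m = 101 → c = 110010, weight = 3.
  m = 011 → c = 110000, weight = 2.
  m = 111 → c = 101100, weight = 3.
Tally weights:
  weight 0: 1 codewords.
  weight 1: 1 codewords.
  weight 2: 1 codewords.
  weight 3: 3 codewords.
  weight 4: 2 codewords.
Minimum distance d = smallest w > 0 with A_w > 0 = 1.
Sanity: Σ A_w = 8 = 2^3 = 8 ✓.


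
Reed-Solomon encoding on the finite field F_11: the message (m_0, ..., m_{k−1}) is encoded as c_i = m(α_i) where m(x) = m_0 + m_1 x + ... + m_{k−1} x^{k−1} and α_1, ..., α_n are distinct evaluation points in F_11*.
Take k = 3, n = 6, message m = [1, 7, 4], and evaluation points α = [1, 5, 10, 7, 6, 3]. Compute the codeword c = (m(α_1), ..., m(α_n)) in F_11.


c = [1, 4, 9, 4, 0, 3]

Message polynomial: m(x) = 1 + 7·x + 4·x^2 (mod 11).
For each evaluation point α_i, compute m(α_i) mod 11:
  α_1 = 1: Horner steps 4 → 0 → 1, so m(1) = 1.
  α_2 = 5: Horner steps 4 → 5 → 4, so m(5) = 4.
  α_3 = 10: Horner steps 4 → 3 → 9, so m(10) = 9.
  α_4 = 7: Horner steps 4 → 2 → 4, so m(7) = 4.
  α_5 = 6: Horner steps 4 → 9 → 0, so m(6) = 0.
  α_6 = 3: Horner steps 4 → 8 → 3, so m(3) = 3.
Codeword c = [1, 4, 9, 4, 0, 3] ∈ F_11^6.


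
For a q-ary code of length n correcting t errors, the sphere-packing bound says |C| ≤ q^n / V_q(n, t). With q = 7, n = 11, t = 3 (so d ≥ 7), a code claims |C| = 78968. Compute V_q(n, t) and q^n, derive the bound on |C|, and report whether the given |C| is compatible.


V_q(n, t) = 37687, q^n = 1977326743, Hamming bound = 52467, |C| = 78968 > bound (violated).

Step 1: Compute V_q(n, t) = Σ_{j=0}^3 C(n, j) (q−1)^j.
  j = 0: C(11,0)·(6)^0 = 1·1 = 1.
  j = 1: C(11,1)·(6)^1 = 11·6 = 66.
  j = 2: C(11,2)·(6)^2 = 55·36 = 1980.
  j = 3: C(11,3)·(6)^3 = 165·216 = 35640.
  V_q(n, t) = 1 + 66 + 1980 + 35640 = 37687.
Step 2: q^n = 7^11 = 1977326743.
Step 3: Hamming bound ⌊q^n / V_q(n,t)⌋ = ⌊1977326743/37687⌋ = 52467.
Step 4: Compare |C| = 78968 to 52467: violated.
The claimed |C| lies above the Hamming bound, so no 7-ary code of length 11 with d ≥ 7 can have 78968 codewords.


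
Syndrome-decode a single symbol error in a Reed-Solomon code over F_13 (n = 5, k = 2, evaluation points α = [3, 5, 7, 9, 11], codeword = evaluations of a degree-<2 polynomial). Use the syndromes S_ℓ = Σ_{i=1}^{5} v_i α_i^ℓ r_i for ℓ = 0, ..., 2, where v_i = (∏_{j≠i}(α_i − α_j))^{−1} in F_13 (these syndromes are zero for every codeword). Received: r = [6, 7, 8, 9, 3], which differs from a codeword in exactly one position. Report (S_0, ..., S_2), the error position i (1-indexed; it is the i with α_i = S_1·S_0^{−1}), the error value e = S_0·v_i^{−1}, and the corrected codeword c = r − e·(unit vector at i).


S = (12, 2, 9), error at position 5, error magnitude e = 6, c = [6, 7, 8, 9, 10].

Step 1: column multipliers v_i = (∏_{j≠i}(α_i − α_j))^{−1} mod 13.
  i = 1 (α = 3): (3−5)(3−7)(3−9)(3−11) = (−2)·(−4)·(−6)·(−8) = 384 ≡ 7, so v_1 = 7^{−1} = 2 (mod 13).
  i = 2 (α = 5): (5−3)(5−7)(5−9)(5−11) = 2·(−2)·(−4)·(−6) = −96 ≡ 8, so v_2 = 8^{−1} = 5 (mod 13).
  i = 3 (α = 7): (7−3)(7−5)(7−9)(7−11) = 4·2·(−2)·(−4) = 64 ≡ 12, so v_3 = 12^{−1} = 12 (mod 13).
  i = 4 (α = 9): (9−3)(9−5)(9−7)(9−11) = 6·4·2·(−2) = −96 ≡ 8, so v_4 = 8^{−1} = 5 (mod 13).
  i = 5 (α = 11): (11−3)(11−5)(11−7)(11−9) = 8·6·4·2 = 384 ≡ 7, so v_5 = 7^{−1} = 2 (mod 13).
  v = [2, 5, 12, 5, 2].
Step 2: syndromes of r = [6, 7, 8, 9, 3] (all sums mod 13).
  S_0 = Σ v_i r_i = 2·6 + 5·7 + 12·8 + 5·9 + 2·3 = 194 ≡ 12.
  S_1 = Σ v_i α_i r_i = 2·3·6 + 5·5·7 + 12·7·8 + 5·9·9 + 2·11·3 = 1354 ≡ 2.
  α_i^2 mod 13 = [9, 12, 10, 3, 4].
  S_2 = Σ v_i α_i^2 r_i = 2·9·6 + 5·12·7 + 12·10·8 + 5·3·9 + 2·4·3 = 1647 ≡ 9.
  S = (12, 2, 9) ≠ 0, so r is not a codeword (an error is present).
Step 3: locate the error. For a single error e at position i, S_ℓ = v_i·e·α_i^ℓ, so α_err = S_1/S_0.
  S_0^{−1} = 12^{−1} = 12 (mod 13), so α_err = 2·12 = 24 ≡ 11 = α_5. Error position i = 5.
  Consistency check: S_2/S_1 = 9·7 = 63 ≡ 11 = α_err ✓ (single-error assumption holds).
Step 4: error magnitude e = S_0/v_5 = S_0·∏_{j≠5}(α_5 − α_j) = 12·7 = 84 ≡ 6 (mod 13).
Step 5: correct position 5: c_5 = r_5 − e = 3 − 6 ≡ 10 (mod 13). Hence c = [6, 7, 8, 9, 10].
  Check: interpolating c through the α_i gives m(x) = 11 + 7·x (degree < 2) with m(α_i) = c_i for every i, so c is indeed a codeword.


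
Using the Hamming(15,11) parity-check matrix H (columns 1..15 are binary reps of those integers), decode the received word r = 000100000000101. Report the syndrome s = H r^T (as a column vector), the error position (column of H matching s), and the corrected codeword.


s = (0, 1, 1, 0)^T, error position = 6, corrected codeword c = 000101000000101

Compute s = H r^T mod 2 one row at a time:
  s_1 = 0 + 0 + 0 + 0 + 0 + 1 + 0 + 1 = 2 ≡ 0 (mod 2).
  s_2 = 1 + 0 + 0 + 0 + 0 + 1 + 0 + 1 = 3 ≡ 1 (mod 2).
  s_3 = 0 + 0 + 0 + 0 + 0 + 0 + 0 + 1 = 1 ≡ 1 (mod 2).
  s_4 = 0 + 0 + 0 + 0 + 0 + 0 + 1 + 1 = 2 ≡ 0 (mod 2).
s = (0, 1, 1, 0)^T — this equals column 6 of H (binary 0110), so error is at position 6.
Correct: flip bit 6 of r = 000100000000101 to get c = 000101000000101.


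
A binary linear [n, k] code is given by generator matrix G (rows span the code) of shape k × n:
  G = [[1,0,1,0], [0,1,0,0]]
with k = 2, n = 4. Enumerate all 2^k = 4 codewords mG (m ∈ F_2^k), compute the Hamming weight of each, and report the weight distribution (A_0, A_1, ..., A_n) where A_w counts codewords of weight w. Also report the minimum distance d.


Weight distribution: A_0 = 1, A_1 = 1, A_2 = 1, A_3 = 1. Minimum distance d = 1.

Enumerate all 2^2 = 4 messages m ∈ F_2^2.
For each, compute codeword c = mG in F_2^4, then tally its weight.
  m = 00 → c = 0000, weight = 0.
  m = 10 → c = 1010, weight = 2.
  m = 01 → c = 0100, weight = 1.
  m = 11 → c = 1110, weight = 3.
Tally weights:
  weight 0: 1 codewords.
  weight 1: 1 codewords.
  weight 2: 1 codewords.
  weight 3: 1 codewords.
Minimum distance d = smallest w > 0 with A_w > 0 = 1.
Sanity: Σ A_w = 4 = 2^2 = 4 ✓.


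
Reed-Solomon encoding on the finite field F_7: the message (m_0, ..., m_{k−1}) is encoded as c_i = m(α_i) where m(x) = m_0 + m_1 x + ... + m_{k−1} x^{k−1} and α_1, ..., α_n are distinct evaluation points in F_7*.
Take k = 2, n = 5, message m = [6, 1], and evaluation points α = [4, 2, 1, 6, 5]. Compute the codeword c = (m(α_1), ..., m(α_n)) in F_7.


c = [3, 1, 0, 5, 4]

Message polynomial: m(x) = 6 + 1·x (mod 7).
For each evaluation point α_i, compute m(α_i) mod 7:
  α_1 = 4: Horner steps 1 → 3, so m(4) = 3.
  α_2 = 2: Horner steps 1 → 1, so m(2) = 1.
  α_3 = 1: Horner steps 1 → 0, so m(1) = 0.
  α_4 = 6: Horner steps 1 → 5, so m(6) = 5.
  α_5 = 5: Horner steps 1 → 4, so m(5) = 4.
Codeword c = [3, 1, 0, 5, 4] ∈ F_7^5.


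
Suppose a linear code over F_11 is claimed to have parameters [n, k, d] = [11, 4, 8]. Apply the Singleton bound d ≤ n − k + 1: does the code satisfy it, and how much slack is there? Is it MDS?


Singleton RHS = n − k + 1 = 8, slack = 0, bound satisfied, MDS.

Singleton bound: d ≤ n − k + 1.
Here n = 11, k = 4, so n − k + 1 = 8.
Given d = 8, check d ≤ 8: YES.
Slack = (n − k + 1) − d = 0.
The code is MDS (slack = 0).
Description: the claimed parameters are [11, 4, 8]_11; such a code would be MDS (meets Singleton bound).


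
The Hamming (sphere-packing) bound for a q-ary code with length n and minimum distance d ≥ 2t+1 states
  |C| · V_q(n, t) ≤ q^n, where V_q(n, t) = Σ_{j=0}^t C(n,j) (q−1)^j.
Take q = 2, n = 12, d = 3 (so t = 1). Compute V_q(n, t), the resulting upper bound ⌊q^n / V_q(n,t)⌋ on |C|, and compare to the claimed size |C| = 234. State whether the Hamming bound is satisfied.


V_q(n, t) = 13, q^n = 4096, Hamming bound = 315, |C| = 234 ≤ bound (satisfied).

Step 1: Compute V_q(n, t) = Σ_{j=0}^1 C(n, j) (q−1)^j.
  j = 0: C(12,0)·(1)^0 = 1·1 = 1.
  j = 1: C(12,1)·(1)^1 = 12·1 = 12.
  V_q(n, t) = 1 + 12 = 13.
Step 2: q^n = 2^12 = 4096.
Step 3: Hamming bound ⌊q^n / V_q(n,t)⌋ = ⌊4096/13⌋ = 315.
Step 4: Compare |C| = 234 to 315: satisfied.
The claimed |C| lies below the Hamming bound.


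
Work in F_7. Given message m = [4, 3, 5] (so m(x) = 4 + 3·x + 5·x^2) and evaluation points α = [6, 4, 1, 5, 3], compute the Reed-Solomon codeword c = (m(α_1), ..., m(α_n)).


c = [6, 5, 5, 4, 2]

Message polynomial: m(x) = 4 + 3·x + 5·x^2 (mod 7).
For each evaluation point α_i, compute m(α_i) mod 7:
  α_1 = 6: Horner steps 5 → 5 → 6, so m(6) = 6.
  α_2 = 4: Horner steps 5 → 2 → 5, so m(4) = 5.
  α_3 = 1: Horner steps 5 → 1 → 5, so m(1) = 5.
  α_4 = 5: Horner steps 5 → 0 → 4, so m(5) = 4.
  α_5 = 3: Horner steps 5 → 4 → 2, so m(3) = 2.
Codeword c = [6, 5, 5, 4, 2] ∈ F_7^5.


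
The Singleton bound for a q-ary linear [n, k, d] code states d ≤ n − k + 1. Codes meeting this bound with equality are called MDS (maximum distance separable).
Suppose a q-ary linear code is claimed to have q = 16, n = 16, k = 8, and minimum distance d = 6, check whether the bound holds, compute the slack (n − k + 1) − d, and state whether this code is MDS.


Singleton RHS = n − k + 1 = 9, slack = 3, bound satisfied, not MDS.

Singleton bound: d ≤ n − k + 1.
Here n = 16, k = 8, so n − k + 1 = 9.
Given d = 6, check d ≤ 9: YES.
Slack = (n − k + 1) − d = 3.
The code is NOT MDS (slack = 3 > 0).
Description: the claimed parameters are [16, 8, 6]_16; such a code would be non-MDS.


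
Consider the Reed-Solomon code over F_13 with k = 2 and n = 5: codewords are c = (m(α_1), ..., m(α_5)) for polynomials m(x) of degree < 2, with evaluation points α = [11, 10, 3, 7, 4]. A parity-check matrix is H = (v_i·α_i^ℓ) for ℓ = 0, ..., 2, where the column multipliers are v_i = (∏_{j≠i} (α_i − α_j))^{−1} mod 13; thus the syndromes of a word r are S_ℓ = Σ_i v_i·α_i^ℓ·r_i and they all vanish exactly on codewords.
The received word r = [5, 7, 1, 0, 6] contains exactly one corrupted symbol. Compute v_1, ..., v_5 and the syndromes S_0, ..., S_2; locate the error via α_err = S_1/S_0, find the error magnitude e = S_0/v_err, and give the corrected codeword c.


S = (2, 6, 5), error at position 3, error magnitude e = 6, c = [5, 7, 8, 0, 6].

Step 1: column multipliers v_i = (∏_{j≠i}(α_i − α_j))^{−1} mod 13.
  i = 1 (α = 11): (11−10)(11−3)(11−7)(11−4) = 1·8·4·7 = 224 ≡ 3, so v_1 = 3^{−1} = 9 (mod 13).
  i = 2 (α = 10): (10−11)(10−3)(10−7)(10−4) = (−1)·7·3·6 = −126 ≡ 4, so v_2 = 4^{−1} = 10 (mod 13).
  i = 3 (α = 3): (3−11)(3−10)(3−7)(3−4) = (−8)·(−7)·(−4)·(−1) = 224 ≡ 3, so v_3 = 3^{−1} = 9 (mod 13).
  i = 4 (α = 7): (7−11)(7−10)(7−3)(7−4) = (−4)·(−3)·4·3 = 144 ≡ 1, so v_4 = 1^{−1} = 1 (mod 13).
  i = 5 (α = 4): (4−11)(4−10)(4−3)(4−7) = (−7)·(−6)·1·(−3) = −126 ≡ 4, so v_5 = 4^{−1} = 10 (mod 13).
  v = [9, 10, 9, 1, 10].
Step 2: syndromes of r = [5, 7, 1, 0, 6] (all sums mod 13).
  S_0 = Σ v_i r_i = 9·5 + 10·7 + 9·1 + 1·0 + 10·6 = 184 ≡ 2.
  S_1 = Σ v_i α_i r_i = 9·11·5 + 10·10·7 + 9·3·1 + 1·7·0 + 10·4·6 = 1462 ≡ 6.
  α_i^2 mod 13 = [4, 9, 9, 10, 3].
  S_2 = Σ v_i α_i^2 r_i = 9·4·5 + 10·9·7 + 9·9·1 + 1·10·0 + 10·3·6 = 1071 ≡ 5.
  S = (2, 6, 5) ≠ 0, so r is not a codeword (an error is present).
Step 3: locate the error. For a single error e at position i, S_ℓ = v_i·e·α_i^ℓ, so α_err = S_1/S_0.
  S_0^{−1} = 2^{−1} = 7 (mod 13), so α_err = 6·7 = 42 ≡ 3 = α_3. Error position i = 3.
  Consistency check: S_2/S_1 = 5·11 = 55 ≡ 3 = α_err ✓ (single-error assumption holds).
Step 4: error magnitude e = S_0/v_3 = S_0·∏_{j≠3}(α_3 − α_j) = 2·3 = 6 ≡ 6 (mod 13).
Step 5: correct position 3: c_3 = r_3 − e = 1 − 6 ≡ 8 (mod 13). Hence c = [5, 7, 8, 0, 6].
  Check: interpolating c through the α_i gives m(x) = 1 + 11·x (degree < 2) with m(α_i) = c_i for every i, so c is indeed a codeword.


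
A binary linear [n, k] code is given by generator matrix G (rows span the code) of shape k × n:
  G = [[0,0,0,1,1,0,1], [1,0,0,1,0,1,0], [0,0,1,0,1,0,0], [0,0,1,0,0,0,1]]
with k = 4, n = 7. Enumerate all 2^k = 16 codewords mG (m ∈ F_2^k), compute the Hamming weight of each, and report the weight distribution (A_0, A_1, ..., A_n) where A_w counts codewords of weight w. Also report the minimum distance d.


Weight distribution: A_0 = 1, A_1 = 1, A_2 = 4, A_3 = 4, A_4 = 3, A_5 = 3. Minimum distance d = 1.

Enumerate all 2^4 = 16 messages m ∈ F_2^4.
For each, compute codeword c = mG in F_2^7, then tally its weight.
  m = 0000 → c = 0000000, weight = 0.
  m = 1000 → c = 0001101, weight = 3.
  m = 0100 → c = 1001010, weight = 3.
  m = 1100 → c = 1000111, weight = 4.
  m = 0010 → c = 0010100, weight = 2.
  m = 1010 → c = 0011001, weight = 3.
  m = 0110 → c = 1011110, weight = 5.
  m = 1110 → c = 1010011, weight = 4.
  m = 0001 → c = 0010001, weight = 2.
  m = 1001 → c = 0011100, weight = 3.
  m = 0101 → c = 1011011, weight = 5.
  m = 1101 → c = 1010110, weight = 4.
  m = 0011 → c = 0000101, weight = 2.
  m = 1011 → c = 0001000, weight = 1.
  m = 0111 → c = 1001111, weight = 5.
  m = 1111 → c = 1000010, weight = 2.
Tally weights:
  weight 0: 1 codewords.
  weight 1: 1 codewords.
  weight 2: 4 codewords.
  weight 3: 4 codewords.
  weight 4: 3 codewords.
  weight 5: 3 codewords.
Minimum distance d = smallest w > 0 with A_w > 0 = 1.
Sanity: Σ A_w = 16 = 2^4 = 16 ✓.


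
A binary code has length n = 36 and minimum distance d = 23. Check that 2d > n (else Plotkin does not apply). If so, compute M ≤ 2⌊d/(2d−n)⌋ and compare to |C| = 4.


Plotkin bound M ≤ 4; given |C| = 4 ≤ bound (satisfied).

Check applicability: 2d = 46, n = 36.
2d − n = 10 > 0, so Plotkin applies.
Compute d/(2d−n) = 23/10 ≈ 2.3000.
⌊d/(2d−n)⌋ = 2.
Plotkin bound: M ≤ 2·2 = 4.
Given |C| = 4, check: satisfied.
This |C| is at the Plotkin bound.


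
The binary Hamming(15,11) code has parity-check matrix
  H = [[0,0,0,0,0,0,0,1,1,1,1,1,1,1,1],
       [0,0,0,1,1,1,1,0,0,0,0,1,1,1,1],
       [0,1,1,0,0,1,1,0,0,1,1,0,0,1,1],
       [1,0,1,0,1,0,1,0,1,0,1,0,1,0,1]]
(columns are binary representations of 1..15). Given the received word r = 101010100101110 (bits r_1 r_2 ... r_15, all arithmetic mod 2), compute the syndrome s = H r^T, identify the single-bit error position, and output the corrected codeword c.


s = (0, 1, 0, 1)^T, error position = 5, corrected codeword c = 101000100101110

Compute s = H r^T mod 2 one row at a time:
  s_1 = 0 + 0 + 1 + 0 + 1 + 1 + 1 + 0 = 4 ≡ 0 (mod 2).
  s_2 = 0 + 1 + 0 + 1 + 1 + 1 + 1 + 0 = 5 ≡ 1 (mod 2).
  s_3 = 0 + 1 + 0 + 1 + 1 + 0 + 1 + 0 = 4 ≡ 0 (mod 2).
  s_4 = 1 + 1 + 1 + 1 + 0 + 0 + 1 + 0 = 5 ≡ 1 (mod 2).
s = (0, 1, 0, 1)^T — this equals column 5 of H (binary 0101), so error is at position 5.
Correct: flip bit 5 of r = 101010100101110 to get c = 101000100101110.


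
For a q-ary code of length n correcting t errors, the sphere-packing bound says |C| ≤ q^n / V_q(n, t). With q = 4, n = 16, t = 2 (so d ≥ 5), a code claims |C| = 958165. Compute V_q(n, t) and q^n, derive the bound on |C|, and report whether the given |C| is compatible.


V_q(n, t) = 1129, q^n = 4294967296, Hamming bound = 3804222, |C| = 958165 ≤ bound (satisfied).

Step 1: Compute V_q(n, t) = Σ_{j=0}^2 C(n, j) (q−1)^j.
  j = 0: C(16,0)·(3)^0 = 1·1 = 1.
  j = 1: C(16,1)·(3)^1 = 16·3 = 48.
  j = 2: C(16,2)·(3)^2 = 120·9 = 1080.
  V_q(n, t) = 1 + 48 + 1080 = 1129.
Step 2: q^n = 4^16 = 4294967296.
Step 3: Hamming bound ⌊q^n / V_q(n,t)⌋ = ⌊4294967296/1129⌋ = 3804222.
Step 4: Compare |C| = 958165 to 3804222: satisfied.
The claimed |C| lies below the Hamming bound.


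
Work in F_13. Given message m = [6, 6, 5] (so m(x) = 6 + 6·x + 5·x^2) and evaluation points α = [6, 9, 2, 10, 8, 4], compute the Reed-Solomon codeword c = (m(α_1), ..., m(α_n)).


c = [1, 10, 12, 7, 10, 6]

Message polynomial: m(x) = 6 + 6·x + 5·x^2 (mod 13).
For each evaluation point α_i, compute m(α_i) mod 13:
  α_1 = 6: Horner steps 5 → 10 → 1, so m(6) = 1.
  α_2 = 9: Horner steps 5 → 12 → 10, so m(9) = 10.
  α_3 = 2: Horner steps 5 → 3 → 12, so m(2) = 12.
  α_4 = 10: Horner steps 5 → 4 → 7, so m(10) = 7.
  α_5 = 8: Horner steps 5 → 7 → 10, so m(8) = 10.
  α_6 = 4: Horner steps 5 → 0 → 6, so m(4) = 6.
Codeword c = [1, 10, 12, 7, 10, 6] ∈ F_13^6.


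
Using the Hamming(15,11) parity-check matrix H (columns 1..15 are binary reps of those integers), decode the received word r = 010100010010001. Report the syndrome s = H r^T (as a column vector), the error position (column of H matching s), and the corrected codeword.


s = (1, 0, 1, 0)^T, error position = 10, corrected codeword c = 010100010110001

Compute s = H r^T mod 2 one row at a time:
  s_1 = 1 + 0 + 0 + 1 + 0 + 0 + 0 + 1 = 3 ≡ 1 (mod 2).
  s_2 = 1 + 0 + 0 + 0 + 0 + 0 + 0 + 1 = 2 ≡ 0 (mod 2).
  s_3 = 1 + 0 + 0 + 0 + 0 + 1 + 0 + 1 = 3 ≡ 1 (mod 2).
  s_4 = 0 + 0 + 0 + 0 + 0 + 1 + 0 + 1 = 2 ≡ 0 (mod 2).
s = (1, 0, 1, 0)^T — this equals column 10 of H (binary 1010), so error is at position 10.
Correct: flip bit 10 of r = 010100010010001 to get c = 010100010110001.


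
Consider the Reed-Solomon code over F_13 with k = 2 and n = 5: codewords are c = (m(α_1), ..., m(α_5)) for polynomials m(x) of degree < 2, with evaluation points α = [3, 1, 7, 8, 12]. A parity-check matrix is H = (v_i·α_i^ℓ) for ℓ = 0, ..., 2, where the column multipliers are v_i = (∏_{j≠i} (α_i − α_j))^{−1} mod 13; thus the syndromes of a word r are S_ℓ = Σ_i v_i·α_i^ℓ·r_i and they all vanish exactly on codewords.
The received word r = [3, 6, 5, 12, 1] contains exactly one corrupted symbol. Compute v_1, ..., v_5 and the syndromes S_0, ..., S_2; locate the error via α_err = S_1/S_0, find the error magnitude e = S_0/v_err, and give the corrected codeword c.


S = (4, 4, 4), error at position 2, error magnitude e = 4, c = [3, 2, 5, 12, 1].

Step 1: column multipliers v_i = (∏_{j≠i}(α_i − α_j))^{−1} mod 13.
  i = 1 (α = 3): (3−1)(3−7)(3−8)(3−12) = 2·(−4)·(−5)·(−9) = −360 ≡ 4, so v_1 = 4^{−1} = 10 (mod 13).
  i = 2 (α = 1): (1−3)(1−7)(1−8)(1−12) = (−2)·(−6)·(−7)·(−11) = 924 ≡ 1, so v_2 = 1^{−1} = 1 (mod 13).
  i = 3 (α = 7): (7−3)(7−1)(7−8)(7−12) = 4·6·(−1)·(−5) = 120 ≡ 3, so v_3 = 3^{−1} = 9 (mod 13).
  i = 4 (α = 8): (8−3)(8−1)(8−7)(8−12) = 5·7·1·(−4) = −140 ≡ 3, so v_4 = 3^{−1} = 9 (mod 13).
  i = 5 (α = 12): (12−3)(12−1)(12−7)(12−8) = 9·11·5·4 = 1980 ≡ 4, so v_5 = 4^{−1} = 10 (mod 13).
  v = [10, 1, 9, 9, 10].
Step 2: syndromes of r = [3, 6, 5, 12, 1] (all sums mod 13).
  S_0 = Σ v_i r_i = 10·3 + 1·6 + 9·5 + 9·12 + 10·1 = 199 ≡ 4.
  S_1 = Σ v_i α_i r_i = 10·3·3 + 1·1·6 + 9·7·5 + 9·8·12 + 10·12·1 = 1395 ≡ 4.
  α_i^2 mod 13 = [9, 1, 10, 12, 1].
  S_2 = Σ v_i α_i^2 r_i = 10·9·3 + 1·1·6 + 9·10·5 + 9·12·12 + 10·1·1 = 2032 ≡ 4.
  S = (4, 4, 4) ≠ 0, so r is not a codeword (an error is present).
Step 3: locate the error. For a single error e at position i, S_ℓ = v_i·e·α_i^ℓ, so α_err = S_1/S_0.
  S_0^{−1} = 4^{−1} = 10 (mod 13), so α_err = 4·10 = 40 ≡ 1 = α_2. Error position i = 2.
  Consistency check: S_2/S_1 = 4·10 = 40 ≡ 1 = α_err ✓ (single-error assumption holds).
Step 4: error magnitude e = S_0/v_2 = S_0·∏_{j≠2}(α_2 − α_j) = 4·1 = 4 ≡ 4 (mod 13).
Step 5: correct position 2: c_2 = r_2 − e = 6 − 4 ≡ 2 (mod 13). Hence c = [3, 2, 5, 12, 1].
  Check: interpolating c through the α_i gives m(x) = 8 + 7·x (degree < 2) with m(α_i) = c_i for every i, so c is indeed a codeword.


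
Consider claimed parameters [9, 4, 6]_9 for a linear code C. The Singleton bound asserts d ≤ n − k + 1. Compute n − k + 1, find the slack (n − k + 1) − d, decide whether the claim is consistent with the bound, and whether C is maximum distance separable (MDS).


Singleton RHS = n − k + 1 = 6, slack = 0, bound satisfied, MDS.

Singleton bound: d ≤ n − k + 1.
Here n = 9, k = 4, so n − k + 1 = 6.
Given d = 6, check d ≤ 6: YES.
Slack = (n − k + 1) − d = 0.
The code is MDS (slack = 0).
Description: the claimed parameters are [9, 4, 6]_9; such a code would be MDS (meets Singleton bound).


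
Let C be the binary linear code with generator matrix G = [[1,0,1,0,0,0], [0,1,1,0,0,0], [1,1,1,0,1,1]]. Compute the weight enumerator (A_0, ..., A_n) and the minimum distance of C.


Weight distribution: A_0 = 1, A_2 = 3, A_3 = 3, A_5 = 1. Minimum distance d = 2.

Enumerate all 2^3 = 8 messages m ∈ F_2^3.
For each, compute codeword c = mG in F_2^6, then tally its weight.
  m = 000 → c = 000000, weight = 0.
  m = 100 → c = 101000, weight = 2.
  m = 010 → c = 011000, weight = 2.
  m = 110 → c = 110000, weight = 2.
  m = 001 → c = 111011, weight = 5.
  m = 101 → c = 010011, weight = 3.
  m = 011 → c = 100011, weight = 3.
  m = 111 → c = 001011, weight = 3.
Tally weights:
  weight 0: 1 codewords.
  weight 2: 3 codewords.
  weight 3: 3 codewords.
  weight 5: 1 codewords.
Minimum distance d = smallest w > 0 with A_w > 0 = 2.
Sanity: Σ A_w = 8 = 2^3 = 8 ✓.


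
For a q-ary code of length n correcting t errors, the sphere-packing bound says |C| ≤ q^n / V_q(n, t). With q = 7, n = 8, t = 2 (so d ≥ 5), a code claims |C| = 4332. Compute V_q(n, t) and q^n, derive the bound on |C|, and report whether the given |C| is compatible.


V_q(n, t) = 1057, q^n = 5764801, Hamming bound = 5453, |C| = 4332 ≤ bound (satisfied).

Step 1: Compute V_q(n, t) = Σ_{j=0}^2 C(n, j) (q−1)^j.
  j = 0: C(8,0)·(6)^0 = 1·1 = 1.
  j = 1: C(8,1)·(6)^1 = 8·6 = 48.
  j = 2: C(8,2)·(6)^2 = 28·36 = 1008.
  V_q(n, t) = 1 + 48 + 1008 = 1057.
Step 2: q^n = 7^8 = 5764801.
Step 3: Hamming bound ⌊q^n / V_q(n,t)⌋ = ⌊5764801/1057⌋ = 5453.
Step 4: Compare |C| = 4332 to 5453: satisfied.
The claimed |C| lies below the Hamming bound.


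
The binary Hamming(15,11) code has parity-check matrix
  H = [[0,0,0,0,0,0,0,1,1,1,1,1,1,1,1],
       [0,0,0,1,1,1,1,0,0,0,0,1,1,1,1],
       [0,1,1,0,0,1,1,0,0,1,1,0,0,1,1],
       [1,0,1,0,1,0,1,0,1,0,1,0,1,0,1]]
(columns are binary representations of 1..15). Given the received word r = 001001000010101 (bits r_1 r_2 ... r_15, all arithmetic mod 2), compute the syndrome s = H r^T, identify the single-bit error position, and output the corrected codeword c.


s = (1, 1, 0, 0)^T, error position = 12, corrected codeword c = 001001000011101

Compute s = H r^T mod 2 one row at a time:
  s_1 = 0 + 0 + 0 + 1 + 0 + 1 + 0 + 1 = 3 ≡ 1 (mod 2).
  s_2 = 0 + 0 + 1 + 0 + 0 + 1 + 0 + 1 = 3 ≡ 1 (mod 2).
  s_3 = 0 + 1 + 1 + 0 + 0 + 1 + 0 + 1 = 4 ≡ 0 (mod 2).
  s_4 = 0 + 1 + 0 + 0 + 0 + 1 + 1 + 1 = 4 ≡ 0 (mod 2).
s = (1, 1, 0, 0)^T — this equals column 12 of H (binary 1100), so error is at position 12.
Correct: flip bit 12 of r = 001001000010101 to get c = 001001000011101.


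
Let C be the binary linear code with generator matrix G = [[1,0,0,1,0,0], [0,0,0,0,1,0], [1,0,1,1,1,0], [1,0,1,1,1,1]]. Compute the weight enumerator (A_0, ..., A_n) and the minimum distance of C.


Weight distribution: A_0 = 1, A_1 = 3, A_2 = 4, A_3 = 4, A_4 = 3, A_5 = 1. Minimum distance d = 1.

Enumerate all 2^4 = 16 messages m ∈ F_2^4.
For each, compute codeword c = mG in F_2^6, then tally its weight.
  m = 0000 → c = 000000, weight = 0.
  m = 1000 → c = 100100, weight = 2.
  m = 0100 → c = 000010, weight = 1.
  m = 1100 → c = 100110, weight = 3.
  m = 0010 → c = 101110, weight = 4.
  m = 1010 → c = 001010, weight = 2.
  m = 0110 → c = 101100, weight = 3.
  m = 1110 → c = 001000, weight = 1.
  m = 0001 → c = 101111, weight = 5.
  m = 1001 → c = 001011, weight = 3.
  m = 0101 → c = 101101, weight = 4.
  m = 1101 → c = 001001, weight = 2.
  m = 0011 → c = 000001, weight = 1.
  m = 1011 → c = 100101, weight = 3.
  m = 0111 → c = 000011, weight = 2.
  m = 1111 → c = 100111, weight = 4.
Tally weights:
  weight 0: 1 codewords.
  weight 1: 3 codewords.
  weight 2: 4 codewords.
  weight 3: 4 codewords.
  weight 4: 3 codewords.
  weight 5: 1 codewords.
Minimum distance d = smallest w > 0 with A_w > 0 = 1.
Sanity: Σ A_w = 16 = 2^4 = 16 ✓.


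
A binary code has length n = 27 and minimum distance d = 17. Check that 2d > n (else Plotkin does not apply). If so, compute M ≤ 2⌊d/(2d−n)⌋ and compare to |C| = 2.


Plotkin bound M ≤ 4; given |C| = 2 ≤ bound (satisfied).

Check applicability: 2d = 34, n = 27.
2d − n = 7 > 0, so Plotkin applies.
Compute d/(2d−n) = 17/7 ≈ 2.4286.
⌊d/(2d−n)⌋ = 2.
Plotkin bound: M ≤ 2·2 = 4.
Given |C| = 2, check: satisfied.
This |C| is below the Plotkin bound.


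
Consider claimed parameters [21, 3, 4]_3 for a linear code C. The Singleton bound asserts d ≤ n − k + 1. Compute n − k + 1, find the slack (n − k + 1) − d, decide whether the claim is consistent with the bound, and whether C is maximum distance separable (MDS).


Singleton RHS = n − k + 1 = 19, slack = 15, bound satisfied, not MDS.

Singleton bound: d ≤ n − k + 1.
Here n = 21, k = 3, so n − k + 1 = 19.
Given d = 4, check d ≤ 19: YES.
Slack = (n − k + 1) − d = 15.
The code is NOT MDS (slack = 15 > 0).
Description: the claimed parameters are [21, 3, 4]_3; such a code would be non-MDS.


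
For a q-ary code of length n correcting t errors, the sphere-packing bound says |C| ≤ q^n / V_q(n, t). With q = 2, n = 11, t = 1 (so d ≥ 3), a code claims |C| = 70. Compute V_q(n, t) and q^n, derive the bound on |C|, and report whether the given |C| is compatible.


V_q(n, t) = 12, q^n = 2048, Hamming bound = 170, |C| = 70 ≤ bound (satisfied).

Step 1: Compute V_q(n, t) = Σ_{j=0}^1 C(n, j) (q−1)^j.
  j = 0: C(11,0)·(1)^0 = 1·1 = 1.
  j = 1: C(11,1)·(1)^1 = 11·1 = 11.
  V_q(n, t) = 1 + 11 = 12.
Step 2: q^n = 2^11 = 2048.
Step 3: Hamming bound ⌊q^n / V_q(n,t)⌋ = ⌊2048/12⌋ = 170.
Step 4: Compare |C| = 70 to 170: satisfied.
The claimed |C| lies below the Hamming bound.


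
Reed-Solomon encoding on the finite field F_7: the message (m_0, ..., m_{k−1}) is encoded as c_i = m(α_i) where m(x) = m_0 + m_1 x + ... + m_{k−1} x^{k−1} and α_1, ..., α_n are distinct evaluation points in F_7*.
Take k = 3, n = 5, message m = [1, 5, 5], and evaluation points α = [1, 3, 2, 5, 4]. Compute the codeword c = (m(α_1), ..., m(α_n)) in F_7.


c = [4, 5, 3, 4, 3]

Message polynomial: m(x) = 1 + 5·x + 5·x^2 (mod 7).
For each evaluation point α_i, compute m(α_i) mod 7:
  α_1 = 1: Horner steps 5 → 3 → 4, so m(1) = 4.
  α_2 = 3: Horner steps 5 → 6 → 5, so m(3) = 5.
  α_3 = 2: Horner steps 5 → 1 → 3, so m(2) = 3.
  α_4 = 5: Horner steps 5 → 2 → 4, so m(5) = 4.
  α_5 = 4: Horner steps 5 → 4 → 3, so m(4) = 3.
Codeword c = [4, 5, 3, 4, 3] ∈ F_7^5.


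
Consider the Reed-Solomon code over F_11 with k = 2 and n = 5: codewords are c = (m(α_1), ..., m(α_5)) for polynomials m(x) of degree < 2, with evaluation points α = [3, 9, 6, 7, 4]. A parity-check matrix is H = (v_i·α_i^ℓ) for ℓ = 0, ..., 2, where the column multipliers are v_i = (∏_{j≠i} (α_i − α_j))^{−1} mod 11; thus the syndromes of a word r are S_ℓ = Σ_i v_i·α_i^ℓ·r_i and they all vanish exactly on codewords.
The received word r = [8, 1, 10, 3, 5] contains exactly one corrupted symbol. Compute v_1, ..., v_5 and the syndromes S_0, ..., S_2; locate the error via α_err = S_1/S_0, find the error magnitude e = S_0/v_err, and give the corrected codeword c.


S = (2, 3, 10), error at position 4, error magnitude e = 7, c = [8, 1, 10, 7, 5].

Step 1: column multipliers v_i = (∏_{j≠i}(α_i − α_j))^{−1} mod 11.
  i = 1 (α = 3): (3−9)(3−6)(3−7)(3−4) = (−6)·(−3)·(−4)·(−1) = 72 ≡ 6, so v_1 = 6^{−1} = 2 (mod 11).
  i = 2 (α = 9): (9−3)(9−6)(9−7)(9−4) = 6·3·2·5 = 180 ≡ 4, so v_2 = 4^{−1} = 3 (mod 11).
  i = 3 (α = 6): (6−3)(6−9)(6−7)(6−4) = 3·(−3)·(−1)·2 = 18 ≡ 7, so v_3 = 7^{−1} = 8 (mod 11).
  i = 4 (α = 7): (7−3)(7−9)(7−6)(7−4) = 4·(−2)·1·3 = −24 ≡ 9, so v_4 = 9^{−1} = 5 (mod 11).
  i = 5 (α = 4): (4−3)(4−9)(4−6)(4−7) = 1·(−5)·(−2)·(−3) = −30 ≡ 3, so v_5 = 3^{−1} = 4 (mod 11).
  v = [2, 3, 8, 5, 4].
Step 2: syndromes of r = [8, 1, 10, 3, 5] (all sums mod 11).
  S_0 = Σ v_i r_i = 2·8 + 3·1 + 8·10 + 5·3 + 4·5 = 134 ≡ 2.
  S_1 = Σ v_i α_i r_i = 2·3·8 + 3·9·1 + 8·6·10 + 5·7·3 + 4·4·5 = 740 ≡ 3.
  α_i^2 mod 11 = [9, 4, 3, 5, 5].
  S_2 = Σ v_i α_i^2 r_i = 2·9·8 + 3·4·1 + 8·3·10 + 5·5·3 + 4·5·5 = 571 ≡ 10.
  S = (2, 3, 10) ≠ 0, so r is not a codeword (an error is present).
Step 3: locate the error. For a single error e at position i, S_ℓ = v_i·e·α_i^ℓ, so α_err = S_1/S_0.
  S_0^{−1} = 2^{−1} = 6 (mod 11), so α_err = 3·6 = 18 ≡ 7 = α_4. Error position i = 4.
  Consistency check: S_2/S_1 = 10·4 = 40 ≡ 7 = α_err ✓ (single-error assumption holds).
Step 4: error magnitude e = S_0/v_4 = S_0·∏_{j≠4}(α_4 − α_j) = 2·9 = 18 ≡ 7 (mod 11).
Step 5: correct position 4: c_4 = r_4 − e = 3 − 7 ≡ 7 (mod 11). Hence c = [8, 1, 10, 7, 5].
  Check: interpolating c through the α_i gives m(x) = 6 + 8·x (degree < 2) with m(α_i) = c_i for every i, so c is indeed a codeword.


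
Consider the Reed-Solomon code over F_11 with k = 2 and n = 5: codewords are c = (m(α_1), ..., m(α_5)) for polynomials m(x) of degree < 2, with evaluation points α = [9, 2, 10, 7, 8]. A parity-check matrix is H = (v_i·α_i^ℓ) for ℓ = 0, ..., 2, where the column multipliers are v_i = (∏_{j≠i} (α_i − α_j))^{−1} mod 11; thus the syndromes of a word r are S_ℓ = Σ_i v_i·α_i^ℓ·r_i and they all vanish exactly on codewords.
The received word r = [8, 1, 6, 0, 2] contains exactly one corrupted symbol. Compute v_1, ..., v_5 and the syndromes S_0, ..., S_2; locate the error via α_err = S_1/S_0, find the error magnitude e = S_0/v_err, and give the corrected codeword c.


S = (6, 10, 2), error at position 1, error magnitude e = 4, c = [4, 1, 6, 0, 2].

Step 1: column multipliers v_i = (∏_{j≠i}(α_i − α_j))^{−1} mod 11.
  i = 1 (α = 9): (9−2)(9−10)(9−7)(9−8) = 7·(−1)·2·1 = −14 ≡ 8, so v_1 = 8^{−1} = 7 (mod 11).
  i = 2 (α = 2): (2−9)(2−10)(2−7)(2−8) = (−7)·(−8)·(−5)·(−6) = 1680 ≡ 8, so v_2 = 8^{−1} = 7 (mod 11).
  i = 3 (α = 10): (10−9)(10−2)(10−7)(10−8) = 1·8·3·2 = 48 ≡ 4, so v_3 = 4^{−1} = 3 (mod 11).
  i = 4 (α = 7): (7−9)(7−2)(7−10)(7−8) = (−2)·5·(−3)·(−1) = −30 ≡ 3, so v_4 = 3^{−1} = 4 (mod 11).
  i = 5 (α = 8): (8−9)(8−2)(8−10)(8−7) = (−1)·6·(−2)·1 = 12 ≡ 1, so v_5 = 1^{−1} = 1 (mod 11).
  v = [7, 7, 3, 4, 1].
Step 2: syndromes of r = [8, 1, 6, 0, 2] (all sums mod 11).
  S_0 = Σ v_i r_i = 7·8 + 7·1 + 3·6 + 4·0 + 1·2 = 83 ≡ 6.
  S_1 = Σ v_i α_i r_i = 7·9·8 + 7·2·1 + 3·10·6 + 4·7·0 + 1·8·2 = 714 ≡ 10.
  α_i^2 mod 11 = [4, 4, 1, 5, 9].
  S_2 = Σ v_i α_i^2 r_i = 7·4·8 + 7·4·1 + 3·1·6 + 4·5·0 + 1·9·2 = 288 ≡ 2.
  S = (6, 10, 2) ≠ 0, so r is not a codeword (an error is present).
Step 3: locate the error. For a single error e at position i, S_ℓ = v_i·e·α_i^ℓ, so α_err = S_1/S_0.
  S_0^{−1} = 6^{−1} = 2 (mod 11), so α_err = 10·2 = 20 ≡ 9 = α_1. Error position i = 1.
  Consistency check: S_2/S_1 = 2·10 = 20 ≡ 9 = α_err ✓ (single-error assumption holds).
Step 4: error magnitude e = S_0/v_1 = S_0·∏_{j≠1}(α_1 − α_j) = 6·8 = 48 ≡ 4 (mod 11).
Step 5: correct position 1: c_1 = r_1 − e = 8 − 4 ≡ 4 (mod 11). Hence c = [4, 1, 6, 0, 2].
  Check: interpolating c through the α_i gives m(x) = 8 + 2·x (degree < 2) with m(α_i) = c_i for every i, so c is indeed a codeword.


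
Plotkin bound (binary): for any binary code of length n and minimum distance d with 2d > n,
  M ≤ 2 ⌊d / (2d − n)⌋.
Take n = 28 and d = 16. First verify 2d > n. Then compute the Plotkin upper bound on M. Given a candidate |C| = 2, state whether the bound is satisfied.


Plotkin bound M ≤ 8; given |C| = 2 ≤ bound (satisfied).

Check applicability: 2d = 32, n = 28.
2d − n = 4 > 0, so Plotkin applies.
Compute d/(2d−n) = 16/4 ≈ 4.0000.
⌊d/(2d−n)⌋ = 4.
Plotkin bound: M ≤ 2·4 = 8.
Given |C| = 2, check: satisfied.
This |C| is below the Plotkin bound.


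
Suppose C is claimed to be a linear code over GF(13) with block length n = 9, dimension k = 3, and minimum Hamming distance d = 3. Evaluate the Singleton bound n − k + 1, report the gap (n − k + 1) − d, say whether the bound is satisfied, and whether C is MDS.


Singleton RHS = n − k + 1 = 7, slack = 4, bound satisfied, not MDS.

Singleton bound: d ≤ n − k + 1.
Here n = 9, k = 3, so n − k + 1 = 7.
Given d = 3, check d ≤ 7: YES.
Slack = (n − k + 1) − d = 4.
The code is NOT MDS (slack = 4 > 0).
Description: the claimed parameters are [9, 3, 3]_13; such a code would be non-MDS.


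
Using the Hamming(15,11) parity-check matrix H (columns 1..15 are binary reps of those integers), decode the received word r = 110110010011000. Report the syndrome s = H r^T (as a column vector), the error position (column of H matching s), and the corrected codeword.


s = (1, 1, 0, 1)^T, error position = 13, corrected codeword c = 110110010011100

Compute s = H r^T mod 2 one row at a time:
  s_1 = 1 + 0 + 0 + 1 + 1 + 0 + 0 + 0 = 3 ≡ 1 (mod 2).
  s_2 = 1 + 1 + 0 + 0 + 1 + 0 + 0 + 0 = 3 ≡ 1 (mod 2).
  s_3 = 1 + 0 + 0 + 0 + 0 + 1 + 0 + 0 = 2 ≡ 0 (mod 2).
  s_4 = 1 + 0 + 1 + 0 + 0 + 1 + 0 + 0 = 3 ≡ 1 (mod 2).
s = (1, 1, 0, 1)^T — this equals column 13 of H (binary 1101), so error is at position 13.
Correct: flip bit 13 of r = 110110010011000 to get c = 110110010011100.


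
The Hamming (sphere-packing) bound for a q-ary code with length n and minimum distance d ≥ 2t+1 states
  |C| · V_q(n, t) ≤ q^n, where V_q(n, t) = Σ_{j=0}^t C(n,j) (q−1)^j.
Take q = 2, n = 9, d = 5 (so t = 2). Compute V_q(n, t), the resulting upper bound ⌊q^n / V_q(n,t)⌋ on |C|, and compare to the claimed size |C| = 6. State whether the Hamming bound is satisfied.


V_q(n, t) = 46, q^n = 512, Hamming bound = 11, |C| = 6 ≤ bound (satisfied).

Step 1: Compute V_q(n, t) = Σ_{j=0}^2 C(n, j) (q−1)^j.
  j = 0: C(9,0)·(1)^0 = 1·1 = 1.
  j = 1: C(9,1)·(1)^1 = 9·1 = 9.
  j = 2: C(9,2)·(1)^2 = 36·1 = 36.
  V_q(n, t) = 1 + 9 + 36 = 46.
Step 2: q^n = 2^9 = 512.
Step 3: Hamming bound ⌊q^n / V_q(n,t)⌋ = ⌊512/46⌋ = 11.
Step 4: Compare |C| = 6 to 11: satisfied.
The claimed |C| lies below the Hamming bound.


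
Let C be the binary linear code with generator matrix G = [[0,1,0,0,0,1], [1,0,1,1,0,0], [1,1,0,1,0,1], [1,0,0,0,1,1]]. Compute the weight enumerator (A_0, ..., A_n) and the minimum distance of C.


Weight distribution: A_0 = 1, A_1 = 1, A_2 = 2, A_3 = 6, A_4 = 5, A_5 = 1. Minimum distance d = 1.

Enumerate all 2^4 = 16 messages m ∈ F_2^4.
For each, compute codeword c = mG in F_2^6, then tally its weight.
  m = 0000 → c = 000000, weight = 0.
  m = 1000 → c = 010001, weight = 2.
  m = 0100 → c = 101100, weight = 3.
  m = 1100 → c = 111101, weight = 5.
  m = 0010 → c = 110101, weight = 4.
  m = 1010 → c = 100100, weight = 2.
  m = 0110 → c = 011001, weight = 3.
  m = 1110 → c = 001000, weight = 1.
  m = 0001 → c = 100011, weight = 3.
  m = 1001 → c = 110010, weight = 3.
  m = 0101 → c = 001111, weight = 4.
  m = 1101 → c = 011110, weight = 4.
  m = 0011 → c = 010110, weight = 3.
  m = 1011 → c = 000111, weight = 3.
  m = 0111 → c = 111010, weight = 4.
  m = 1111 → c = 101011, weight = 4.
Tally weights:
  weight 0: 1 codewords.
  weight 1: 1 codewords.
  weight 2: 2 codewords.
  weight 3: 6 codewords.
  weight 4: 5 codewords.
  weight 5: 1 codewords.
Minimum distance d = smallest w > 0 with A_w > 0 = 1.
Sanity: Σ A_w = 16 = 2^4 = 16 ✓.


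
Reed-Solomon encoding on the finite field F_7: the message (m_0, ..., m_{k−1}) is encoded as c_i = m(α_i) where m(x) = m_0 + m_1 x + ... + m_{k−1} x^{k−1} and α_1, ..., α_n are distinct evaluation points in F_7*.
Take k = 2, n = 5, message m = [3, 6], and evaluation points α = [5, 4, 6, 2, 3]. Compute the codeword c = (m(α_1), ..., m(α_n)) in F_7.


c = [5, 6, 4, 1, 0]

Message polynomial: m(x) = 3 + 6·x (mod 7).
For each evaluation point α_i, compute m(α_i) mod 7:
  α_1 = 5: Horner steps 6 → 5, so m(5) = 5.
  α_2 = 4: Horner steps 6 → 6, so m(4) = 6.
  α_3 = 6: Horner steps 6 → 4, so m(6) = 4.
  α_4 = 2: Horner steps 6 → 1, so m(2) = 1.
  α_5 = 3: Horner steps 6 → 0, so m(3) = 0.
Codeword c = [5, 6, 4, 1, 0] ∈ F_7^5.


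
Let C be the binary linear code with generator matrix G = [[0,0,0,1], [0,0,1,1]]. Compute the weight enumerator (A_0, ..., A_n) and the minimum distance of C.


Weight distribution: A_0 = 1, A_1 = 2, A_2 = 1. Minimum distance d = 1.

Enumerate all 2^2 = 4 messages m ∈ F_2^2.
For each, compute codeword c = mG in F_2^4, then tally its weight.
  m = 00 → c = 0000, weight = 0.
  m = 10 → c = 0001, weight = 1.
  m = 01 → c = 0011, weight = 2.
  m = 11 → c = 0010, weight = 1.
Tally weights:
  weight 0: 1 codewords.
  weight 1: 2 codewords.
  weight 2: 1 codewords.
Minimum distance d = smallest w > 0 with A_w > 0 = 1.
Sanity: Σ A_w = 4 = 2^2 = 4 ✓.


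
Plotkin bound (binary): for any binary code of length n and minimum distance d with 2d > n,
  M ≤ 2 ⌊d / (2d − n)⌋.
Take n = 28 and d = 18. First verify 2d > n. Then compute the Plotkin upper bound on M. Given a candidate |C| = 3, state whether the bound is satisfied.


Plotkin bound M ≤ 4; given |C| = 3 ≤ bound (satisfied).

Check applicability: 2d = 36, n = 28.
2d − n = 8 > 0, so Plotkin applies.
Compute d/(2d−n) = 18/8 ≈ 2.2500.
⌊d/(2d−n)⌋ = 2.
Plotkin bound: M ≤ 2·2 = 4.
Given |C| = 3, check: satisfied.
This |C| is below the Plotkin bound.


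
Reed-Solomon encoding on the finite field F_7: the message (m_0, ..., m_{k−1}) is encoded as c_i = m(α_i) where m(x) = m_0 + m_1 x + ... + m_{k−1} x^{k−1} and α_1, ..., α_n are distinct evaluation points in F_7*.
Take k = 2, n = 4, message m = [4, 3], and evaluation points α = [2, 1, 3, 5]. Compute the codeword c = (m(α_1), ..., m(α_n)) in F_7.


c = [3, 0, 6, 5]

Message polynomial: m(x) = 4 + 3·x (mod 7).
For each evaluation point α_i, compute m(α_i) mod 7:
  α_1 = 2: Horner steps 3 → 3, so m(2) = 3.
  α_2 = 1: Horner steps 3 → 0, so m(1) = 0.
  α_3 = 3: Horner steps 3 → 6, so m(3) = 6.
  α_4 = 5: Horner steps 3 → 5, so m(5) = 5.
Codeword c = [3, 0, 6, 5] ∈ F_7^4.


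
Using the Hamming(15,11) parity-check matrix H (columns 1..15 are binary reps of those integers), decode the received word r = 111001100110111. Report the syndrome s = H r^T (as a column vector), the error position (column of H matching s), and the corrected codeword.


s = (1, 1, 0, 0)^T, error position = 12, corrected codeword c = 111001100111111

Compute s = H r^T mod 2 one row at a time:
  s_1 = 0 + 0 + 1 + 1 + 0 + 1 + 1 + 1 = 5 ≡ 1 (mod 2).
  s_2 = 0 + 0 + 1 + 1 + 0 + 1 + 1 + 1 = 5 ≡ 1 (mod 2).
  s_3 = 1 + 1 + 1 + 1 + 1 + 1 + 1 + 1 = 8 ≡ 0 (mod 2).
  s_4 = 1 + 1 + 0 + 1 + 0 + 1 + 1 + 1 = 6 ≡ 0 (mod 2).
s = (1, 1, 0, 0)^T — this equals column 12 of H (binary 1100), so error is at position 12.
Correct: flip bit 12 of r = 111001100110111 to get c = 111001100111111.
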